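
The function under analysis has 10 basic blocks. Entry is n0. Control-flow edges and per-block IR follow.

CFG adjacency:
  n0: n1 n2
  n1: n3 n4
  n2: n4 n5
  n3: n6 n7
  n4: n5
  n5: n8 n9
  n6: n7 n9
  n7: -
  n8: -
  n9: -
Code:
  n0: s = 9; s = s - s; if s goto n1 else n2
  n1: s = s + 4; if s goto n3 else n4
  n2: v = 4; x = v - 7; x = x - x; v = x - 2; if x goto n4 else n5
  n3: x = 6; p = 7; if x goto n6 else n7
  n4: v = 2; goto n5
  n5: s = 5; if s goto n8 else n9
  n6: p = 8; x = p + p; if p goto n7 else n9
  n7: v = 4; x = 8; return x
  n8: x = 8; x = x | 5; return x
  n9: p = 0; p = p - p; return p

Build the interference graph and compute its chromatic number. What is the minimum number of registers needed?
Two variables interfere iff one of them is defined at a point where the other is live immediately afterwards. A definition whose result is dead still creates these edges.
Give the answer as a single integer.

Answer: 2

Analysis:
Per-block:
  n0: def={s} ue=∅
  n1: def={s} ue={s}
  n2: def={v,x} ue=∅
  n3: def={p,x} ue=∅
  n4: def={v} ue=∅
  n5: def={s} ue=∅
  n6: def={p,x} ue=∅
  n7: def={v,x} ue=∅
  n8: def={x} ue=∅
  n9: def={p} ue=∅

Backward fixpoint:
  n0: in=∅ out={s}
  n1: in={s} out=∅
  n2: in=∅ out=∅
  n3: in=∅ out=∅
  n4: in=∅ out=∅
  n5: in=∅ out=∅
  n6: in=∅ out=∅
  n7: in=∅ out=∅
  n8: in=∅ out=∅
  n9: in=∅ out=∅

Interfere edges:
  p — {x}
  s — ∅
  v — {x}
  x — {p,v}

Registers:
  clique {p,x} ⇒ need ≥ 2
  assign p→c1 s→c0 v→c1 x→c0 — no edge inside a register ⇒ χ ≤ 2
  χ = 2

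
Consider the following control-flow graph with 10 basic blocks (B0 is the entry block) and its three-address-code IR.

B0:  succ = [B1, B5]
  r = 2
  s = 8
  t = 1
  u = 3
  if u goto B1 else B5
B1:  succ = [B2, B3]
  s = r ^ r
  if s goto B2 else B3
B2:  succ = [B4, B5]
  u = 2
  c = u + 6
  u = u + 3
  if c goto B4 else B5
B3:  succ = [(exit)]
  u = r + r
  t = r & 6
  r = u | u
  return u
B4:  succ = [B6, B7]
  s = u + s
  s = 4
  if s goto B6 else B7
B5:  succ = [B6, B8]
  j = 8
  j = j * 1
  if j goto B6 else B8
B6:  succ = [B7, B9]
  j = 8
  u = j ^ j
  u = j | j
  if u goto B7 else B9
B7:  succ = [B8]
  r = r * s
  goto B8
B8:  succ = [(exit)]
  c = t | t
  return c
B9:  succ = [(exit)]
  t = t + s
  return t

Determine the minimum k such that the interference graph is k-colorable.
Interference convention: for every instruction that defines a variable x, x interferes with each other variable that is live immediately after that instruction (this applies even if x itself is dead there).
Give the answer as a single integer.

Block summaries:
  B0 def {r,s,t,u} use ∅
  B1 def {s} use {r}
  B2 def {c,u} use ∅
  B3 def {r,t,u} use {r}
  B4 def {s} use {s,u}
  B5 def {j} use ∅
  B6 def {j,u} use ∅
  B7 def {r} use {r,s}
  B8 def {c} use {t}
  B9 def {t} use {s,t}

Live sets:
  B0 li=∅ lo={r,s,t}
  B1 li={r,t} lo={r,s,t}
  B2 li={r,s,t} lo={r,s,t,u}
  B3 li={r} lo=∅
  B4 li={r,s,t,u} lo={r,s,t}
  B5 li={r,s,t} lo={r,s,t}
  B6 li={r,s,t} lo={r,s,t}
  B7 li={r,s,t} lo={t}
  B8 li={t} lo=∅
  B9 li={s,t} lo=∅

Interfere edges:
  c: {r,s,t,u}
  j: {r,s,t,u}
  r: {c,j,s,t,u}
  s: {c,j,r,t,u}
  t: {c,j,r,s,u}
  u: {c,j,r,s,t}

Chromatic number:
  {c,r,s,t,u} pairwise interfere (5-clique) ⇒ χ ≥ 5
  assign c→c4 j→c4 r→c0 s→c1 t→c2 u→c3 — no edge inside a register ⇒ χ ≤ 5
  χ = 5

Answer: 5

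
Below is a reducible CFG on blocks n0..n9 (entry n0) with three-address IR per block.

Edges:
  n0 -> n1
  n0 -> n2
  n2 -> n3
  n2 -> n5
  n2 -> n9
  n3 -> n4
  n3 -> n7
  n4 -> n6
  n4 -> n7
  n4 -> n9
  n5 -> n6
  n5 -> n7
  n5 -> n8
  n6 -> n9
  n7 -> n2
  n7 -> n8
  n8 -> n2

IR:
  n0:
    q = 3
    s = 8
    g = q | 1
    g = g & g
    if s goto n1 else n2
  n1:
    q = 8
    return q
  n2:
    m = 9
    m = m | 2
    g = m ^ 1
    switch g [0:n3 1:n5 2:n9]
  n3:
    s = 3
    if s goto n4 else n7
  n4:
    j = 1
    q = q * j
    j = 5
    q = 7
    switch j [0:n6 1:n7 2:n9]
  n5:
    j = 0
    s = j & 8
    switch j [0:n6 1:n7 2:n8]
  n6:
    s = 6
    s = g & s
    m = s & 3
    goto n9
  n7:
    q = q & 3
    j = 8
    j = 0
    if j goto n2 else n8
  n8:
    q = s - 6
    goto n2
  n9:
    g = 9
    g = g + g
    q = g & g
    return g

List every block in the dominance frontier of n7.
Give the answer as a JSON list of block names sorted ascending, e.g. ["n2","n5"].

Answer: ["n2", "n8"]

Analysis:
idom tree: n1←n0 n2←n0 n3←n2 n4←n3 n5←n2 n6←n2 n7←n2 n8←n2 n9←n2
Dom at joins:
  n2: preds {n0,n7,n8}: {n0} ∩ {n0,n2,n7} ∩ {n0,n2,n8} = {n0}; idom=n0
  n6: preds {n4,n5}: {n0,n2,n3,n4} ∩ {n0,n2,n5} = {n0,n2}; idom=n2
  n7: preds {n3,n4,n5}: {n0,n2,n3} ∩ {n0,n2,n3,n4} ∩ {n0,n2,n5} = {n0,n2}; idom=n2
  n8: preds {n5,n7}: {n0,n2,n5} ∩ {n0,n2,n7} = {n0,n2}; idom=n2
  n9: preds {n2,n4,n6}: {n0,n2} ∩ {n0,n2,n3,n4} ∩ {n0,n2,n6} = {n0,n2}; idom=n2

DF walk-up:
  n2←n0: walk · to n0
  n2←n7: walk n7→n2 to n0
  n2←n8: walk n8→n2 to n0
  n6←n4: walk n4→n3 to n2
  n6←n5: walk n5 to n2
  n7←n3: walk n3 to n2
  n7←n4: walk n4→n3 to n2
  n7←n5: walk n5 to n2
  n8←n5: walk n5 to n2
  n8←n7: walk n7 to n2
  n9←n2: walk · to n2
  n9←n4: walk n4→n3 to n2
  n9←n6: walk n6 to n2
  n0 → ∅
  n1 → ∅
  n2 → {n2}
  n3 → {n6,n7,n9}
  n4 → {n6,n7,n9}
  n5 → {n6,n7,n8}
  n6 → {n9}
  n7 → {n2,n8}
  n8 → {n2}
  n9 → ∅

DF(n7) = ["n2", "n8"]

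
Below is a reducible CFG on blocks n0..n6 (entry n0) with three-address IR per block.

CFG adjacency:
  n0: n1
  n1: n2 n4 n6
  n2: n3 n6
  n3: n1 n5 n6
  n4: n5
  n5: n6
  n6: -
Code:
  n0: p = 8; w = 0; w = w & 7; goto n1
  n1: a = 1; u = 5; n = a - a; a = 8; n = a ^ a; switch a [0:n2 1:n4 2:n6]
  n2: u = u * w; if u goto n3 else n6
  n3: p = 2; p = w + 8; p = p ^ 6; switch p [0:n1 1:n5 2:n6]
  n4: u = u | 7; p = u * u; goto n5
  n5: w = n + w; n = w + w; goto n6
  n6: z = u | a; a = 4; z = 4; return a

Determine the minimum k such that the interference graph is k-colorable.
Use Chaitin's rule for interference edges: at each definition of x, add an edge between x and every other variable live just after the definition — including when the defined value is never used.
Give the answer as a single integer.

Per-block:
  n0: def={p,w} ue=∅
  n1: def={a,n,u} ue=∅
  n2: def={u} ue={u,w}
  n3: def={p} ue={w}
  n4: def={p,u} ue={u}
  n5: def={n,w} ue={n,w}
  n6: def={a,z} ue={a,u}

Backward fixpoint:
  live n0: ∅→{w}
  live n1: {w}→{a,n,u,w}
  live n2: {a,n,u,w}→{a,n,u,w}
  live n3: {a,n,u,w}→{a,n,u,w}
  live n4: {a,n,u,w}→{a,n,u,w}
  live n5: {a,n,u,w}→{a,u}
  live n6: {a,u}→∅

Conflict graph:
  a: {n,p,u,w,z}
  n: {a,p,u,w}
  p: {a,n,u,w}
  u: {a,n,p,w}
  w: {a,n,p,u}
  z: {a}

Colouring:
  clique {a,n,p,u,w} ⇒ need ≥ 5
  assign a→R0 n→R1 p→R2 u→R3 w→R4 z→R1 — no edge inside a register ⇒ χ ≤ 5
  χ = 5

Answer: 5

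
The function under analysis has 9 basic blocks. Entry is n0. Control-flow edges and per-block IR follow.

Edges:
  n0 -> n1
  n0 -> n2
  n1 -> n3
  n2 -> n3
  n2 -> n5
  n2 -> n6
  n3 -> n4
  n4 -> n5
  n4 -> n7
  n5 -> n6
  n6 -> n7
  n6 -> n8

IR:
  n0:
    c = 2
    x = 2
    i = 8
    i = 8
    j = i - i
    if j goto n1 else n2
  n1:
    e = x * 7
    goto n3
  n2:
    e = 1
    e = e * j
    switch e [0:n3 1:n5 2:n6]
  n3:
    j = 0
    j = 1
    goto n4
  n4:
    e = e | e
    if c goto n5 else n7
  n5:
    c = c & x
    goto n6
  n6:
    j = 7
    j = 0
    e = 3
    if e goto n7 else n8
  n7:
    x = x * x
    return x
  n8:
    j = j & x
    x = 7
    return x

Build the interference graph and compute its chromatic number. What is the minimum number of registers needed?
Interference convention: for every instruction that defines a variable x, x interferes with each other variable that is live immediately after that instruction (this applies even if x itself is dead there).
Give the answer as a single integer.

Answer: 4

Analysis:
Per-block:
  n0 def {c,i,j,x} use ∅
  n1 def {e} use {x}
  n2 def {e} use {j}
  n3 def {j} use ∅
  n4 def {e} use {c,e}
  n5 def {c} use {c,x}
  n6 def {e,j} use ∅
  n7 def {x} use {x}
  n8 def {j,x} use {j,x}

Liveness:
  live n0: ∅→{c,j,x}
  live n1: {c,x}→{c,e,x}
  live n2: {c,j,x}→{c,e,x}
  live n3: {c,e,x}→{c,e,x}
  live n4: {c,e,x}→{c,x}
  live n5: {c,x}→{x}
  live n6: {x}→{j,x}
  live n7: {x}→∅
  live n8: {j,x}→∅

Conflict graph:
  c↔{e,i,j,x}
  e↔{c,j,x}
  i↔{c,x}
  j↔{c,e,x}
  x↔{c,e,i,j}

Chromatic number:
  lower bound: {c,e,j,x} mutually conflict ⇒ χ ≥ 4
  assign c→r0 e→r2 i→r2 j→r3 x→r1 — no edge inside a register ⇒ χ ≤ 4
  χ = 4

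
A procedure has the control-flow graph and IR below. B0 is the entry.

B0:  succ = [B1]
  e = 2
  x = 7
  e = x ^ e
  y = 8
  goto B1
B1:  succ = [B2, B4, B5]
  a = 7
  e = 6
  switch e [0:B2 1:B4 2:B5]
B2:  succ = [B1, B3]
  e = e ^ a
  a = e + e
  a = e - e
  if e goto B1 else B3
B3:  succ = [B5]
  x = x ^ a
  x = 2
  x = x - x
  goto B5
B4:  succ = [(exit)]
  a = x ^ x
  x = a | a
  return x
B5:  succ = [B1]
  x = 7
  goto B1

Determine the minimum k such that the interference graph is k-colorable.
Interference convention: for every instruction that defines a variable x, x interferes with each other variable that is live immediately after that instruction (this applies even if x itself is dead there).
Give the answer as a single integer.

Block summaries:
  B0: {e,x,y} / ∅
  B1: {a,e} / ∅
  B2: {a,e} / {a,e}
  B3: {x} / {a,x}
  B4: {a,x} / {x}
  B5: {x} / ∅

Liveness:
  B0 li=∅ lo={x}
  B1 li={x} lo={a,e,x}
  B2 li={a,e,x} lo={a,x}
  B3 li={a,x} lo=∅
  B4 li={x} lo=∅
  B5 li=∅ lo={x}

Interference:
  a: {e,x}
  e: {a,x}
  x: {a,e,y}
  y: {x}

Registers:
  lower bound: {a,e,x} mutually conflict ⇒ χ ≥ 3
  assign a→r1 e→r2 x→r0 y→r1 — no edge inside a register ⇒ χ ≤ 3
  χ = 3

Answer: 3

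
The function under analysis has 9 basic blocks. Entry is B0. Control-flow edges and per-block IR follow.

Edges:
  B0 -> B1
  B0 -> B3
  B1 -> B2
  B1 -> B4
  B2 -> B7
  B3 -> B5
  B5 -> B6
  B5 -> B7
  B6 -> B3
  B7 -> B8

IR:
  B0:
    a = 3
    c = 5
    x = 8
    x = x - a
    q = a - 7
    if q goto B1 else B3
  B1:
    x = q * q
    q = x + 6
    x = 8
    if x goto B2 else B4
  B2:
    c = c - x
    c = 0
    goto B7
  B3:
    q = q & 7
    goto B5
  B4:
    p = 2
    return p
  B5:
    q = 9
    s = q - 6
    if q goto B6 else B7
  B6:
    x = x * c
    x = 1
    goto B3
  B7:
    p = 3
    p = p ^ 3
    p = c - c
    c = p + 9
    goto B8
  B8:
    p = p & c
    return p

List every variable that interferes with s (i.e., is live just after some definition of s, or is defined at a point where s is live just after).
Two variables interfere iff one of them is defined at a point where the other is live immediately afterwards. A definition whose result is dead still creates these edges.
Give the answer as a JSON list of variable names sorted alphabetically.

Answer: ["c", "q", "x"]

Derivation:
Block summaries:
  B0 def {a,c,q,x} use ∅
  B1 def {q,x} use {q}
  B2 def {c} use {c,x}
  B3 def {q} use {q}
  B4 def {p} use ∅
  B5 def {q,s} use ∅
  B6 def {x} use {c,x}
  B7 def {c,p} use {c}
  B8 def {p} use {c,p}

Liveness:
  live B0: ∅→{c,q,x}
  live B1: {c,q}→{c,x}
  live B2: {c,x}→{c}
  live B3: {c,q,x}→{c,x}
  live B4: ∅→∅
  live B5: {c,x}→{c,q,x}
  live B6: {c,q,x}→{c,q,x}
  live B7: {c}→{c,p}
  live B8: {c,p}→∅

Conflict graph:
  a: {c,x}
  c: {a,p,q,s,x}
  p: {c}
  q: {c,s,x}
  s: {c,q,x}
  x: {a,c,q,s}

N(s) = ["c", "q", "x"]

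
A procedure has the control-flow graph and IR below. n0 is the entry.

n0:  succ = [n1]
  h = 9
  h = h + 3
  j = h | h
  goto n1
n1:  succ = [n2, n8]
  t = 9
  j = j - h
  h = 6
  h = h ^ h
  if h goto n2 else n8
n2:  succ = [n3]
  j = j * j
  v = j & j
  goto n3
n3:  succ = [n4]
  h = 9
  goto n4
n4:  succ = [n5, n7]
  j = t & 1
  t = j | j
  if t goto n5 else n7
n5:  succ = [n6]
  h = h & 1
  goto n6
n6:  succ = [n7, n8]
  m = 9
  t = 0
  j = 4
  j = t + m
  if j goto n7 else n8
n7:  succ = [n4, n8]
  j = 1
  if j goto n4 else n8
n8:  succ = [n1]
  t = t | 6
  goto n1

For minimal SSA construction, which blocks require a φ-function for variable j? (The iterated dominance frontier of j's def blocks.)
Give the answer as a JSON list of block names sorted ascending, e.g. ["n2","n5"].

idom tree: n1←n0 n2←n1 n3←n2 n4←n3 n5←n4 n6←n5 n7←n4 n8←n1
Dom at joins:
  n1: preds {n0,n8}: {n0} ∩ {n0,n1,n8} = {n0}; idom=n0
  n4: preds {n3,n7}: {n0,n1,n2,n3} ∩ {n0,n1,n2,n3,n4,n7} = {n0,n1,n2,n3}; idom=n3
  n7: preds {n4,n6}: {n0,n1,n2,n3,n4} ∩ {n0,n1,n2,n3,n4,n5,n6} = {n0,n1,n2,n3,n4}; idom=n4
  n8: preds {n1,n6,n7}: {n0,n1} ∩ {n0,n1,n2,n3,n4,n5,n6} ∩ {n0,n1,n2,n3,n4,n7} = {n0,n1}; idom=n1

DF derivation:
  join n1 pred n0: · stop@n0
  join n1 pred n8: n8→n1 stop@n0
  join n4 pred n3: · stop@n3
  join n4 pred n7: n7→n4 stop@n3
  join n7 pred n4: · stop@n4
  join n7 pred n6: n6→n5 stop@n4
  join n8 pred n1: · stop@n1
  join n8 pred n6: n6→n5→n4→n3→n2 stop@n1
  join n8 pred n7: n7→n4→n3→n2 stop@n1
  n0 → ∅
  n1 → {n1}
  n2 → {n8}
  n3 → {n8}
  n4 → {n4,n8}
  n5 → {n7,n8}
  n6 → {n7,n8}
  n7 → {n4,n8}
  n8 → {n1}

φ for j: defs {n0,n1,n2,n4,n6,n7}
  DF⁺ = {n1,n4,n7,n8}

Answer: ["n1", "n4", "n7", "n8"]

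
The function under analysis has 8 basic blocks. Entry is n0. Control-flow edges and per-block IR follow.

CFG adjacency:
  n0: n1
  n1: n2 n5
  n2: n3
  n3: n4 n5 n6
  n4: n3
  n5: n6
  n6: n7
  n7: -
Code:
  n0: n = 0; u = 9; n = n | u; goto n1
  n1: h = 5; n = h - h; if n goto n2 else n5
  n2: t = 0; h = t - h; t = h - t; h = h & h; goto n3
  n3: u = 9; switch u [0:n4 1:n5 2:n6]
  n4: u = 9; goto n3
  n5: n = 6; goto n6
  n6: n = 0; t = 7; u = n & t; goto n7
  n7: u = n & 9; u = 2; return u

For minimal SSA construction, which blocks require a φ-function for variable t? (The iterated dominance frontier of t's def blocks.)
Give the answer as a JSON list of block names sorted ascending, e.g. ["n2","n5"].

idom tree: n1←n0 n2←n1 n3←n2 n4←n3 n5←n1 n6←n1 n7←n6
Dom at joins:
  n3: preds {n2,n4}: {n0,n1,n2} ∩ {n0,n1,n2,n3,n4} = {n0,n1,n2}; idom=n2
  n5: preds {n1,n3}: {n0,n1} ∩ {n0,n1,n2,n3} = {n0,n1}; idom=n1
  n6: preds {n3,n5}: {n0,n1,n2,n3} ∩ {n0,n1,n5} = {n0,n1}; idom=n1

DF walk-up:
  n3←n2: walk · to n2
  n3←n4: walk n4→n3 to n2
  n5←n1: walk · to n1
  n5←n3: walk n3→n2 to n1
  n6←n3: walk n3→n2 to n1
  n6←n5: walk n5 to n1
  n0 → ∅
  n1 → ∅
  n2 → {n5,n6}
  n3 → {n3,n5,n6}
  n4 → {n3}
  n5 → {n6}
  n6 → ∅
  n7 → ∅

φ for t: defs {n2,n6}
  DF⁺ = {n5,n6}

Answer: ["n5", "n6"]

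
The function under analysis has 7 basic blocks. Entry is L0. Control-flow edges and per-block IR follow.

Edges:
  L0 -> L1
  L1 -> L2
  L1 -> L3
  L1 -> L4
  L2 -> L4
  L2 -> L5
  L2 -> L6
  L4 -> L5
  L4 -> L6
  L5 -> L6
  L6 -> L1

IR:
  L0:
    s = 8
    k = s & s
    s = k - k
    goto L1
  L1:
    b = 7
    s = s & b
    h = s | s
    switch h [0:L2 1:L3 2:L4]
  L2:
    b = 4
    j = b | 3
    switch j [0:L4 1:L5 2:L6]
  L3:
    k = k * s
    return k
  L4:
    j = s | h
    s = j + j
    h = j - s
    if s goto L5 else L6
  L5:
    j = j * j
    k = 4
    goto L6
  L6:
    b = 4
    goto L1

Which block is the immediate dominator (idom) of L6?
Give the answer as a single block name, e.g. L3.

Answer: L1

Derivation:
idom tree: L1←L0 L2←L1 L3←L1 L4←L1 L5←L1 L6←L1
Dom at joins:
  L1: preds {L0,L6}: {L0} ∩ {L0,L1,L6} = {L0}; idom=L0
  L4: preds {L1,L2}: {L0,L1} ∩ {L0,L1,L2} = {L0,L1}; idom=L1
  L5: preds {L2,L4}: {L0,L1,L2} ∩ {L0,L1,L4} = {L0,L1}; idom=L1
  L6: preds {L2,L4,L5}: {L0,L1,L2} ∩ {L0,L1,L4} ∩ {L0,L1,L5} = {L0,L1}; idom=L1

idom(L6) = L1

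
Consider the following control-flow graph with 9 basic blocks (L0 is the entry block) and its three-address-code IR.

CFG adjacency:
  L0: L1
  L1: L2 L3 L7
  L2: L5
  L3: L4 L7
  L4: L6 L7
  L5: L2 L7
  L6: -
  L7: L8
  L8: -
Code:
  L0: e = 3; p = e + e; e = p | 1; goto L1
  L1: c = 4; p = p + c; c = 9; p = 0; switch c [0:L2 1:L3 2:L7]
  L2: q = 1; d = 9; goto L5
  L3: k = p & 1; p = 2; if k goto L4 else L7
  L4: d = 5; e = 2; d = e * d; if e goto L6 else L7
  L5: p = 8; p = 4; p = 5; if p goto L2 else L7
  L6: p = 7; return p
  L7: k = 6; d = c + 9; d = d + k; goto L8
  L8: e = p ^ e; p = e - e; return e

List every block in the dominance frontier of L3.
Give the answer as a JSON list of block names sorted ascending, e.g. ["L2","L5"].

idom tree: L1←L0 L2←L1 L3←L1 L4←L3 L5←L2 L6←L4 L7←L1 L8←L7
Dom∩ at merges:
  L2: preds {L1,L5}: {L0,L1} ∩ {L0,L1,L2,L5} = {L0,L1}; idom=L1
  L7: preds {L1,L3,L4,L5}: {L0,L1} ∩ {L0,L1,L3} ∩ {L0,L1,L3,L4} ∩ {L0,L1,L2,L5} = {L0,L1}; idom=L1

DF derivation:
  join L2 pred L1: · stop@L1
  join L2 pred L5: L5→L2 stop@L1
  join L7 pred L1: · stop@L1
  join L7 pred L3: L3 stop@L1
  join L7 pred L4: L4→L3 stop@L1
  join L7 pred L5: L5→L2 stop@L1
  DF(L0)=∅
  DF(L1)=∅
  DF(L2)={L2,L7}
  DF(L3)={L7}
  DF(L4)={L7}
  DF(L5)={L2,L7}
  DF(L6)=∅
  DF(L7)=∅
  DF(L8)=∅

DF(L3) = ["L7"]

Answer: ["L7"]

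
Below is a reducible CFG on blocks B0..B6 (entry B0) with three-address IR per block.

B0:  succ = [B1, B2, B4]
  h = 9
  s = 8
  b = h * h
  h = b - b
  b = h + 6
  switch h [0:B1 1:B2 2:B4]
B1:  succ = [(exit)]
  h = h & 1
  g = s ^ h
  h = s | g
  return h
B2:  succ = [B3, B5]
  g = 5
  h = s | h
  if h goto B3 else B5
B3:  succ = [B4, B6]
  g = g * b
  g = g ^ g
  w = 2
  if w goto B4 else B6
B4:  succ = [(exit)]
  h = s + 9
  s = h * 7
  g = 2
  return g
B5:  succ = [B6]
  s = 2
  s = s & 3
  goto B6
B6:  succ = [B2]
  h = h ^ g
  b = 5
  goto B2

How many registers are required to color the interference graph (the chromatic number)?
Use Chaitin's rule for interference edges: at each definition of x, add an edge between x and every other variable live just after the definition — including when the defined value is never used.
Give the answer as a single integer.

def/use:
  B0: {b,h,s} / ∅
  B1: {g,h} / {h,s}
  B2: {g,h} / {h,s}
  B3: {g,w} / {b,g}
  B4: {g,h,s} / {s}
  B5: {s} / ∅
  B6: {b,h} / {g,h}

Live sets:
  B0 li=∅ lo={b,h,s}
  B1 li={h,s} lo=∅
  B2 li={b,h,s} lo={b,g,h,s}
  B3 li={b,g,h,s} lo={g,h,s}
  B4 li={s} lo=∅
  B5 li={g,h} lo={g,h,s}
  B6 li={g,h,s} lo={b,h,s}

Interfere edges:
  b↔{g,h,s}
  g↔{b,h,s,w}
  h↔{b,g,s,w}
  s↔{b,g,h,w}
  w↔{g,h,s}

Registers:
  clique {b,g,h,s} ⇒ need ≥ 4
  assign b→r3 g→r0 h→r1 s→r2 w→r3 — no edge inside a register ⇒ χ ≤ 4
  χ = 4

Answer: 4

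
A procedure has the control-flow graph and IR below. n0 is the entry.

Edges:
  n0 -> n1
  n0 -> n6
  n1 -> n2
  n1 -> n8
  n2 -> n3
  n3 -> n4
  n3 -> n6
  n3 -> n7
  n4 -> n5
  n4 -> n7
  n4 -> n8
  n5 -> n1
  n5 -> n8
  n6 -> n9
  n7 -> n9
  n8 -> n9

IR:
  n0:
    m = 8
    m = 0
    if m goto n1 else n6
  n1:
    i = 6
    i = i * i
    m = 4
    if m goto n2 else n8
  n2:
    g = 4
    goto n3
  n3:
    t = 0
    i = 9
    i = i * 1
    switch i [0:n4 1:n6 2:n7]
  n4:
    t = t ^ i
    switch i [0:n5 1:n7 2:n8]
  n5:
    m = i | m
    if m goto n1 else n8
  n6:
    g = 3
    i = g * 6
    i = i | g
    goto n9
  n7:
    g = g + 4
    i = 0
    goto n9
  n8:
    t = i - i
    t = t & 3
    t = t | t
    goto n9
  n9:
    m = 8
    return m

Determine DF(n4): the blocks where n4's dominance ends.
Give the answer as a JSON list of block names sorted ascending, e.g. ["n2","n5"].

idom tree: n1←n0 n2←n1 n3←n2 n4←n3 n5←n4 n6←n0 n7←n3 n8←n1 n9←n0
Join-block Dom:
  n1: preds {n0,n5}: {n0} ∩ {n0,n1,n2,n3,n4,n5} = {n0}; idom=n0
  n6: preds {n0,n3}: {n0} ∩ {n0,n1,n2,n3} = {n0}; idom=n0
  n7: preds {n3,n4}: {n0,n1,n2,n3} ∩ {n0,n1,n2,n3,n4} = {n0,n1,n2,n3}; idom=n3
  n8: preds {n1,n4,n5}: {n0,n1} ∩ {n0,n1,n2,n3,n4} ∩ {n0,n1,n2,n3,n4,n5} = {n0,n1}; idom=n1
  n9: preds {n6,n7,n8}: {n0,n6} ∩ {n0,n1,n2,n3,n7} ∩ {n0,n1,n8} = {n0}; idom=n0

Frontier:
  n1←n0: walk · to n0
  n1←n5: walk n5→n4→n3→n2→n1 to n0
  n6←n0: walk · to n0
  n6←n3: walk n3→n2→n1 to n0
  n7←n3: walk · to n3
  n7←n4: walk n4 to n3
  n8←n1: walk · to n1
  n8←n4: walk n4→n3→n2 to n1
  n8←n5: walk n5→n4→n3→n2 to n1
  n9←n6: walk n6 to n0
  n9←n7: walk n7→n3→n2→n1 to n0
  n9←n8: walk n8→n1 to n0
  n0 → ∅
  n1 → {n1,n6,n9}
  n2 → {n1,n6,n8,n9}
  n3 → {n1,n6,n8,n9}
  n4 → {n1,n7,n8}
  n5 → {n1,n8}
  n6 → {n9}
  n7 → {n9}
  n8 → {n9}
  n9 → ∅

DF(n4) = ["n1", "n7", "n8"]

Answer: ["n1", "n7", "n8"]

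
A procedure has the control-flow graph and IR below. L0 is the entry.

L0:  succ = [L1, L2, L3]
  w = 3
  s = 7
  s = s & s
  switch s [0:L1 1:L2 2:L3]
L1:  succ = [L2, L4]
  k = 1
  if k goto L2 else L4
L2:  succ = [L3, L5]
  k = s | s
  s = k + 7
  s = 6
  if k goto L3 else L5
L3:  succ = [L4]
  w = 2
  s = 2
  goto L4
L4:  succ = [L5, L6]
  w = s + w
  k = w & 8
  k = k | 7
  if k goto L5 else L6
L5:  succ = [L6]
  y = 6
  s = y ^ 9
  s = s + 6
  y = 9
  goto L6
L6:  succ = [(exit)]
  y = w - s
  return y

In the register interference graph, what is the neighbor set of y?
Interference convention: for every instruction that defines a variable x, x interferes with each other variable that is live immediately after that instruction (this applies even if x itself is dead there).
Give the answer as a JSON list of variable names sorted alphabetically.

Block summaries:
  L0: {s,w} / ∅
  L1: {k} / ∅
  L2: {k,s} / {s}
  L3: {s,w} / ∅
  L4: {k,w} / {s,w}
  L5: {s,y} / ∅
  L6: {y} / {s,w}

Live sets:
  L0 li=∅ lo={s,w}
  L1 li={s,w} lo={s,w}
  L2 li={s,w} lo={w}
  L3 li=∅ lo={s,w}
  L4 li={s,w} lo={s,w}
  L5 li={w} lo={s,w}
  L6 li={s,w} lo=∅

Interference:
  k: {s,w}
  s: {k,w,y}
  w: {k,s,y}
  y: {s,w}

N(y) = ["s", "w"]

Answer: ["s", "w"]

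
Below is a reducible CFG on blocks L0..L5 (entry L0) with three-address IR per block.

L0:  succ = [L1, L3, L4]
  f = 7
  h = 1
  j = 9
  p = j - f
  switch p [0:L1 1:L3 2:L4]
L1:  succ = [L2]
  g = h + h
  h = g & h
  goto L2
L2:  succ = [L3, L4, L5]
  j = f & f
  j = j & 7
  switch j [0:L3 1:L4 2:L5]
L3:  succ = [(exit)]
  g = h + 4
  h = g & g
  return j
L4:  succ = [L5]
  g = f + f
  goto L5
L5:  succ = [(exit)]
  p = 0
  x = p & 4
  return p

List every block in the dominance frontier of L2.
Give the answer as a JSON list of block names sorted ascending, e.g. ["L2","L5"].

idom tree: L1←L0 L2←L1 L3←L0 L4←L0 L5←L0
Dom at joins:
  L3: preds {L0,L2}: {L0} ∩ {L0,L1,L2} = {L0}; idom=L0
  L4: preds {L0,L2}: {L0} ∩ {L0,L1,L2} = {L0}; idom=L0
  L5: preds {L2,L4}: {L0,L1,L2} ∩ {L0,L4} = {L0}; idom=L0

DF derivation:
  join L3 pred L0: · stop@L0
  join L3 pred L2: L2→L1 stop@L0
  join L4 pred L0: · stop@L0
  join L4 pred L2: L2→L1 stop@L0
  join L5 pred L2: L2→L1 stop@L0
  join L5 pred L4: L4 stop@L0
  L0 → ∅
  L1 → {L3,L4,L5}
  L2 → {L3,L4,L5}
  L3 → ∅
  L4 → {L5}
  L5 → ∅

DF(L2) = ["L3", "L4", "L5"]

Answer: ["L3", "L4", "L5"]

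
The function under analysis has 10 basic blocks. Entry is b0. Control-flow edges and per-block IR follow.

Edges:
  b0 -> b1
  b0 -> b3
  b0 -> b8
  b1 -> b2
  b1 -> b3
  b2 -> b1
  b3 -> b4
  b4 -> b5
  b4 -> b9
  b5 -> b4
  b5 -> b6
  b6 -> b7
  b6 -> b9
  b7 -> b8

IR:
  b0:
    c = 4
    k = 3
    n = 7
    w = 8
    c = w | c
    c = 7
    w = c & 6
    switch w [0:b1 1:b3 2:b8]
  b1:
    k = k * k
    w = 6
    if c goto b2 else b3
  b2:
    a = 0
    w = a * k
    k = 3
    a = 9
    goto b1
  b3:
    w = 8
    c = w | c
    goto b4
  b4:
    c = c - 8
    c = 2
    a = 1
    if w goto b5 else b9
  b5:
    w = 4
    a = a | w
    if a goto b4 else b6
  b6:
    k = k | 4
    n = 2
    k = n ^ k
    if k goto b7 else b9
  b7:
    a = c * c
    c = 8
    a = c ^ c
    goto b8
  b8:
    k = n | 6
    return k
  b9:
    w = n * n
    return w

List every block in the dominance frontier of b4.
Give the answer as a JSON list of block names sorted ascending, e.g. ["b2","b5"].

idom tree: b1←b0 b2←b1 b3←b0 b4←b3 b5←b4 b6←b5 b7←b6 b8←b0 b9←b4
Join-block Dom:
  b1: preds {b0,b2}: {b0} ∩ {b0,b1,b2} = {b0}; idom=b0
  b3: preds {b0,b1}: {b0} ∩ {b0,b1} = {b0}; idom=b0
  b4: preds {b3,b5}: {b0,b3} ∩ {b0,b3,b4,b5} = {b0,b3}; idom=b3
  b8: preds {b0,b7}: {b0} ∩ {b0,b3,b4,b5,b6,b7} = {b0}; idom=b0
  b9: preds {b4,b6}: {b0,b3,b4} ∩ {b0,b3,b4,b5,b6} = {b0,b3,b4}; idom=b4

DF derivation:
  join b1 pred b0: · stop@b0
  join b1 pred b2: b2→b1 stop@b0
  join b3 pred b0: · stop@b0
  join b3 pred b1: b1 stop@b0
  join b4 pred b3: · stop@b3
  join b4 pred b5: b5→b4 stop@b3
  join b8 pred b0: · stop@b0
  join b8 pred b7: b7→b6→b5→b4→b3 stop@b0
  join b9 pred b4: · stop@b4
  join b9 pred b6: b6→b5 stop@b4
  b0 → ∅
  b1 → {b1,b3}
  b2 → {b1}
  b3 → {b8}
  b4 → {b4,b8}
  b5 → {b4,b8,b9}
  b6 → {b8,b9}
  b7 → {b8}
  b8 → ∅
  b9 → ∅

DF(b4) = ["b4", "b8"]

Answer: ["b4", "b8"]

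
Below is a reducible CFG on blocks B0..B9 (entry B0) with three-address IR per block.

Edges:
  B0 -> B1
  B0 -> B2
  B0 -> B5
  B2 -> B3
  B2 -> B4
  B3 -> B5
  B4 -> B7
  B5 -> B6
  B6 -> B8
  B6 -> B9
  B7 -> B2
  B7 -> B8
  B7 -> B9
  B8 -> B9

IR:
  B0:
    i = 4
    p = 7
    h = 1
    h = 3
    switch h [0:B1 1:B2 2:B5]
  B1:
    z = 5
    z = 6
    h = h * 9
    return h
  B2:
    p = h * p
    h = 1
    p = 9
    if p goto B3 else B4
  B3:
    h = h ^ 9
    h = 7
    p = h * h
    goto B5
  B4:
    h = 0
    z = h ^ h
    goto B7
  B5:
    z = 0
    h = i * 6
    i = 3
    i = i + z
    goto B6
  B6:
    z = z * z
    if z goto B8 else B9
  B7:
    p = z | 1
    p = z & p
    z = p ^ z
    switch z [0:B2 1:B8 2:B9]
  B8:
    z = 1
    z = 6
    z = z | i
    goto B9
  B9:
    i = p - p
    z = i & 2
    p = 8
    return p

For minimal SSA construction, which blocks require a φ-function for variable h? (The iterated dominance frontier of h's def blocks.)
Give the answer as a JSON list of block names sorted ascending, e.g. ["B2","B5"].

idom tree: B1←B0 B2←B0 B3←B2 B4←B2 B5←B0 B6←B5 B7←B4 B8←B0 B9←B0
Dom at joins:
  B2: preds {B0,B7}: {B0} ∩ {B0,B2,B4,B7} = {B0}; idom=B0
  B5: preds {B0,B3}: {B0} ∩ {B0,B2,B3} = {B0}; idom=B0
  B8: preds {B6,B7}: {B0,B5,B6} ∩ {B0,B2,B4,B7} = {B0}; idom=B0
  B9: preds {B6,B7,B8}: {B0,B5,B6} ∩ {B0,B2,B4,B7} ∩ {B0,B8} = {B0}; idom=B0

DF walk-up:
  join B2 pred B0: · stop@B0
  join B2 pred B7: B7→B4→B2 stop@B0
  join B5 pred B0: · stop@B0
  join B5 pred B3: B3→B2 stop@B0
  join B8 pred B6: B6→B5 stop@B0
  join B8 pred B7: B7→B4→B2 stop@B0
  join B9 pred B6: B6→B5 stop@B0
  join B9 pred B7: B7→B4→B2 stop@B0
  join B9 pred B8: B8 stop@B0
  B0 → ∅
  B1 → ∅
  B2 → {B2,B5,B8,B9}
  B3 → {B5}
  B4 → {B2,B8,B9}
  B5 → {B8,B9}
  B6 → {B8,B9}
  B7 → {B2,B8,B9}
  B8 → {B9}
  B9 → ∅

φ for h: defs {B0,B1,B2,B3,B4,B5}
  DF⁺ = {B2,B5,B8,B9}

Answer: ["B2", "B5", "B8", "B9"]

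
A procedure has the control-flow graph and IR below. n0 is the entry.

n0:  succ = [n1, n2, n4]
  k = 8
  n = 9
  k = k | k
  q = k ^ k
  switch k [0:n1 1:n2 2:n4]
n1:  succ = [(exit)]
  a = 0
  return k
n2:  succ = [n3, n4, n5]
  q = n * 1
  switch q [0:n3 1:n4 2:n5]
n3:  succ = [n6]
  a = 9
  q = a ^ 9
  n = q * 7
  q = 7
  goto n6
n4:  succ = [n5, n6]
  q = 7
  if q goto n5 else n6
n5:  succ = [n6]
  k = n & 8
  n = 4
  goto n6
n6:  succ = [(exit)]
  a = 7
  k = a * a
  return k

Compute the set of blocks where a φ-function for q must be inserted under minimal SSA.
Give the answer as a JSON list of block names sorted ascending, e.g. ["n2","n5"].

idom tree: n1←n0 n2←n0 n3←n2 n4←n0 n5←n0 n6←n0
Dom∩ at merges:
  n4: preds {n0,n2}: {n0} ∩ {n0,n2} = {n0}; idom=n0
  n5: preds {n2,n4}: {n0,n2} ∩ {n0,n4} = {n0}; idom=n0
  n6: preds {n3,n4,n5}: {n0,n2,n3} ∩ {n0,n4} ∩ {n0,n5} = {n0}; idom=n0

DF walk-up:
  n4←n0: walk · to n0
  n4←n2: walk n2 to n0
  n5←n2: walk n2 to n0
  n5←n4: walk n4 to n0
  n6←n3: walk n3→n2 to n0
  n6←n4: walk n4 to n0
  n6←n5: walk n5 to n0
  DF(n0)=∅
  DF(n1)=∅
  DF(n2)={n4,n5,n6}
  DF(n3)={n6}
  DF(n4)={n5,n6}
  DF(n5)={n6}
  DF(n6)=∅

φ for q: defs {n0,n2,n3,n4}
  DF⁺ = {n4,n5,n6}

Answer: ["n4", "n5", "n6"]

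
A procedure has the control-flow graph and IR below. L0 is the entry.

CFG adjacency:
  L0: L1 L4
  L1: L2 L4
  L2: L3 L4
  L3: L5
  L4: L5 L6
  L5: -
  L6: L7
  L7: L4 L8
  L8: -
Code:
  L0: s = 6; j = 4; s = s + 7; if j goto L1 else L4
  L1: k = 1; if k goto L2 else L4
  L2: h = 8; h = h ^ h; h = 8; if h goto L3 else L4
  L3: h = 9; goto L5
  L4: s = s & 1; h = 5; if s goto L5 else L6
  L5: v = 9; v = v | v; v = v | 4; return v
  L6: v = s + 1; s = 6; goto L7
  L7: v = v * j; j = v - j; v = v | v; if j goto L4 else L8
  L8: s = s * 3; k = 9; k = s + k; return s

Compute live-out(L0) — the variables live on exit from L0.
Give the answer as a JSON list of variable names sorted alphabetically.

def/use:
  L0: {j,s} / ∅
  L1: {k} / ∅
  L2: {h} / ∅
  L3: {h} / ∅
  L4: {h,s} / {s}
  L5: {v} / ∅
  L6: {s,v} / {s}
  L7: {j,v} / {j,v}
  L8: {k,s} / {s}

Live sets:
  L0 li=∅ lo={j,s}
  L1 li={j,s} lo={j,s}
  L2 li={j,s} lo={j,s}
  L3 li=∅ lo=∅
  L4 li={j,s} lo={j,s}
  L5 li=∅ lo=∅
  L6 li={j,s} lo={j,s,v}
  L7 li={j,s,v} lo={j,s}
  L8 li={s} lo=∅

live-out(L0) = ["j", "s"]

Answer: ["j", "s"]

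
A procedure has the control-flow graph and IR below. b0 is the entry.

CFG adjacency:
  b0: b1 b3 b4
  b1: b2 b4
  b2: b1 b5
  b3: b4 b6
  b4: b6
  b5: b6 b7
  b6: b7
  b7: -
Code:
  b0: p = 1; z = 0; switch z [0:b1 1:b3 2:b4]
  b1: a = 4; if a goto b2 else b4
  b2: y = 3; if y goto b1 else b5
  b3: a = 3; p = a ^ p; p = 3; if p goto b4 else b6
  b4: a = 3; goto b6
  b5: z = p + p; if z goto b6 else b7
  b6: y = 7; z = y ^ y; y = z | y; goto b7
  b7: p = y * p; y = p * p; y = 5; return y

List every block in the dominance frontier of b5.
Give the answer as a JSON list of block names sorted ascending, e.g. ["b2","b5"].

idom tree: b1←b0 b2←b1 b3←b0 b4←b0 b5←b2 b6←b0 b7←b0
Dom at joins:
  b1: preds {b0,b2}: {b0} ∩ {b0,b1,b2} = {b0}; idom=b0
  b4: preds {b0,b1,b3}: {b0} ∩ {b0,b1} ∩ {b0,b3} = {b0}; idom=b0
  b6: preds {b3,b4,b5}: {b0,b3} ∩ {b0,b4} ∩ {b0,b1,b2,b5} = {b0}; idom=b0
  b7: preds {b5,b6}: {b0,b1,b2,b5} ∩ {b0,b6} = {b0}; idom=b0

DF derivation:
  b1←b0: walk · to b0
  b1←b2: walk b2→b1 to b0
  b4←b0: walk · to b0
  b4←b1: walk b1 to b0
  b4←b3: walk b3 to b0
  b6←b3: walk b3 to b0
  b6←b4: walk b4 to b0
  b6←b5: walk b5→b2→b1 to b0
  b7←b5: walk b5→b2→b1 to b0
  b7←b6: walk b6 to b0
  DF(b0)=∅
  DF(b1)={b1,b4,b6,b7}
  DF(b2)={b1,b6,b7}
  DF(b3)={b4,b6}
  DF(b4)={b6}
  DF(b5)={b6,b7}
  DF(b6)={b7}
  DF(b7)=∅

DF(b5) = ["b6", "b7"]

Answer: ["b6", "b7"]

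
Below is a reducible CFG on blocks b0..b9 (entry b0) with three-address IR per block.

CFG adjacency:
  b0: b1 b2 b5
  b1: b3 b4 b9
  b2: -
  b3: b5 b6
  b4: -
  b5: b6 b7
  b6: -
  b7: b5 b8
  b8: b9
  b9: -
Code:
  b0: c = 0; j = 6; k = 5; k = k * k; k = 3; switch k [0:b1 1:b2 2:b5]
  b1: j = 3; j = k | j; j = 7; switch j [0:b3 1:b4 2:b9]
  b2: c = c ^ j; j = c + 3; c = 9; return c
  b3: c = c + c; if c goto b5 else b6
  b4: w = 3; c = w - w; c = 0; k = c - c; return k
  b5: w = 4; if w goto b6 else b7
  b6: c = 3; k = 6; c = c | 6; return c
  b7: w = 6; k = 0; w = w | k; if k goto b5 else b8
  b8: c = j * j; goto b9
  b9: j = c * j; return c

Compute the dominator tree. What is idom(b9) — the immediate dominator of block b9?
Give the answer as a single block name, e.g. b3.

idom tree: b1←b0 b2←b0 b3←b1 b4←b1 b5←b0 b6←b0 b7←b5 b8←b7 b9←b0
Dom∩ at merges:
  b5: preds {b0,b3,b7}: {b0} ∩ {b0,b1,b3} ∩ {b0,b5,b7} = {b0}; idom=b0
  b6: preds {b3,b5}: {b0,b1,b3} ∩ {b0,b5} = {b0}; idom=b0
  b9: preds {b1,b8}: {b0,b1} ∩ {b0,b5,b7,b8} = {b0}; idom=b0

idom(b9) = b0

Answer: b0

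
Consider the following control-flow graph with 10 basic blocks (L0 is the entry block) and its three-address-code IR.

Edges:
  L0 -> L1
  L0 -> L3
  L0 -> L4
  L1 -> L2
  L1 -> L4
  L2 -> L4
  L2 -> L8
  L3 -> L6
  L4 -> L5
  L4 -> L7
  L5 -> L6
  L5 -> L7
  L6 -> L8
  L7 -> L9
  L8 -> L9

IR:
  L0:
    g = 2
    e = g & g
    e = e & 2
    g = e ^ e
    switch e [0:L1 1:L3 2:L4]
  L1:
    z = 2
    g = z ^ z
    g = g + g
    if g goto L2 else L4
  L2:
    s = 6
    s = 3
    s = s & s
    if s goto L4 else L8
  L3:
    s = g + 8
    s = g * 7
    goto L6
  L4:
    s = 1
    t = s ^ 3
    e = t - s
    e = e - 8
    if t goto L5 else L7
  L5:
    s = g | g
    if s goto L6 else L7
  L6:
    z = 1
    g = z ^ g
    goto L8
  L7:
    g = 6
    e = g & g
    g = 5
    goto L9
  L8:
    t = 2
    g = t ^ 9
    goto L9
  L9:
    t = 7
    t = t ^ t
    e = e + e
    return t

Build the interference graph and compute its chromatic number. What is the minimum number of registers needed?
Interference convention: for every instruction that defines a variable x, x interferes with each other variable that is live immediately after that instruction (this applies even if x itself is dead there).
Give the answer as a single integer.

Per-block:
  L0: def={e,g} ue=∅
  L1: def={g,z} ue=∅
  L2: def={s} ue=∅
  L3: def={s} ue={g}
  L4: def={e,s,t} ue=∅
  L5: def={s} ue={g}
  L6: def={g,z} ue={g}
  L7: def={e,g} ue=∅
  L8: def={g,t} ue=∅
  L9: def={e,t} ue={e}

Live sets:
  live L0: ∅→{e,g}
  live L1: {e}→{e,g}
  live L2: {e,g}→{e,g}
  live L3: {e,g}→{e,g}
  live L4: {g}→{e,g}
  live L5: {e,g}→{e,g}
  live L6: {e,g}→{e}
  live L7: ∅→{e}
  live L8: {e}→{e}
  live L9: {e}→∅

Conflict graph:
  e: {g,s,t,z}
  g: {e,s,t,z}
  s: {e,g,t}
  t: {e,g,s}
  z: {e,g}

Colouring:
  lower bound: {e,g,s,t} mutually conflict ⇒ χ ≥ 4
  assign e→r0 g→r1 s→r2 t→r3 z→r2 — no edge inside a register ⇒ χ ≤ 4
  χ = 4

Answer: 4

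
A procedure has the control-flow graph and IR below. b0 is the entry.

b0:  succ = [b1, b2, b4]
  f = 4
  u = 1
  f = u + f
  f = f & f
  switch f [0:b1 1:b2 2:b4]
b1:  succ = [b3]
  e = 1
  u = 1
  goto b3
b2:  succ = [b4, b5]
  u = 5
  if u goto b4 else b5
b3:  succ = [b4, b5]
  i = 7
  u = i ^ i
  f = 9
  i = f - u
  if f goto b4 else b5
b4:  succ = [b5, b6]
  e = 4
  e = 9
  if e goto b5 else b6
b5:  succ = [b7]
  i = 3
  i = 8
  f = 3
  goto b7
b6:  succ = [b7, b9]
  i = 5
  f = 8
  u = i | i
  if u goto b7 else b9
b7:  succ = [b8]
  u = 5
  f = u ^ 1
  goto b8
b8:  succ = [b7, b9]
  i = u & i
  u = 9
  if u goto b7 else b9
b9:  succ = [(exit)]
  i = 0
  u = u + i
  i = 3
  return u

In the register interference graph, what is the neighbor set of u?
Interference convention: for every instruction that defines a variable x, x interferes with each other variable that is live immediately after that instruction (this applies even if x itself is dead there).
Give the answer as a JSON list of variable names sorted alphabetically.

Answer: ["f", "i"]

Analysis:
def/use:
  b0: def={f,u} ue=∅
  b1: def={e,u} ue=∅
  b2: def={u} ue=∅
  b3: def={f,i,u} ue=∅
  b4: def={e} ue=∅
  b5: def={f,i} ue=∅
  b6: def={f,i,u} ue=∅
  b7: def={f,u} ue=∅
  b8: def={i,u} ue={i,u}
  b9: def={i,u} ue={u}

Live sets:
  b0: in=∅ out=∅
  b1: in=∅ out=∅
  b2: in=∅ out=∅
  b3: in=∅ out=∅
  b4: in=∅ out=∅
  b5: in=∅ out={i}
  b6: in=∅ out={i,u}
  b7: in={i} out={i,u}
  b8: in={i,u} out={i,u}
  b9: in={u} out=∅

Interference:
  e↔∅
  f↔{i,u}
  i↔{f,u}
  u↔{f,i}

N(u) = ["f", "i"]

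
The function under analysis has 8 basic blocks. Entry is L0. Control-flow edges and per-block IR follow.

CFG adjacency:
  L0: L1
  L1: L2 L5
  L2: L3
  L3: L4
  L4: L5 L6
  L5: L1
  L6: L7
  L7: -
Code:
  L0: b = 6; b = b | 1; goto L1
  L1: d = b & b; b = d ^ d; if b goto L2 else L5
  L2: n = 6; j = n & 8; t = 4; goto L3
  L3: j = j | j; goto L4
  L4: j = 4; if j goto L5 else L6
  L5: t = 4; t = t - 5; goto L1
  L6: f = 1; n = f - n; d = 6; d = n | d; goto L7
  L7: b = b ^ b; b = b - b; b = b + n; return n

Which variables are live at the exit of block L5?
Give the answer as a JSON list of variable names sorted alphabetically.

Per-block:
  L0 def {b} use ∅
  L1 def {b,d} use {b}
  L2 def {j,n,t} use ∅
  L3 def {j} use {j}
  L4 def {j} use ∅
  L5 def {t} use ∅
  L6 def {d,f,n} use {n}
  L7 def {b} use {b,n}

Live sets:
  L0: in=∅ out={b}
  L1: in={b} out={b}
  L2: in={b} out={b,j,n}
  L3: in={b,j,n} out={b,n}
  L4: in={b,n} out={b,n}
  L5: in={b} out={b}
  L6: in={b,n} out={b,n}
  L7: in={b,n} out=∅

live-out(L5) = ["b"]

Answer: ["b"]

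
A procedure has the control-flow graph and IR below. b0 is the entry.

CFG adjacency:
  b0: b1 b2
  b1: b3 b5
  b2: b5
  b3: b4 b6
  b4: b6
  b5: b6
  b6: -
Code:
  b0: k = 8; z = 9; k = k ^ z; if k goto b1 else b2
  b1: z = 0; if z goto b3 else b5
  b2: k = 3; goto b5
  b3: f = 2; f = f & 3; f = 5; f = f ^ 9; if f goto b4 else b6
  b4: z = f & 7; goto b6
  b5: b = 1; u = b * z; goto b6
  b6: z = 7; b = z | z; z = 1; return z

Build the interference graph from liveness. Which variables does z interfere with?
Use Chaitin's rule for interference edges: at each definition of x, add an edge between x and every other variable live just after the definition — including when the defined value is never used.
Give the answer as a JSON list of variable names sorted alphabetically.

Answer: ["b", "k"]

Working:
def/use:
  b0 def {k,z} use ∅
  b1 def {z} use ∅
  b2 def {k} use ∅
  b3 def {f} use ∅
  b4 def {z} use {f}
  b5 def {b,u} use {z}
  b6 def {b,z} use ∅

Liveness:
  b0: in=∅ out={z}
  b1: in=∅ out={z}
  b2: in={z} out={z}
  b3: in=∅ out={f}
  b4: in={f} out=∅
  b5: in={z} out=∅
  b6: in=∅ out=∅

Conflict graph:
  b — {z}
  f — ∅
  k — {z}
  u — ∅
  z — {b,k}

N(z) = ["b", "k"]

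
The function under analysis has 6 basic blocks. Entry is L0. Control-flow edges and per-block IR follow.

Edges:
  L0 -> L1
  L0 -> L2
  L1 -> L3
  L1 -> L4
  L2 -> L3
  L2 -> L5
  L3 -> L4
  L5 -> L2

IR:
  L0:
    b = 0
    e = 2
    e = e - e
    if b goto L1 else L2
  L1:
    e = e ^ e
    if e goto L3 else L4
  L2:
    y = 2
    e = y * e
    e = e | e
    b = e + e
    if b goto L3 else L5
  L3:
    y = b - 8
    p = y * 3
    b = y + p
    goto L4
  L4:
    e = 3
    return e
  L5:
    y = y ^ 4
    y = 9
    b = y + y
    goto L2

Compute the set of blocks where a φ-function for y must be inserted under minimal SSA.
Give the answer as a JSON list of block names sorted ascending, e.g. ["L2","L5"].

idom tree: L1←L0 L2←L0 L3←L0 L4←L0 L5←L2
Dom at joins:
  L2: preds {L0,L5}: {L0} ∩ {L0,L2,L5} = {L0}; idom=L0
  L3: preds {L1,L2}: {L0,L1} ∩ {L0,L2} = {L0}; idom=L0
  L4: preds {L1,L3}: {L0,L1} ∩ {L0,L3} = {L0}; idom=L0

DF walk-up:
  L2←L0: walk · to L0
  L2←L5: walk L5→L2 to L0
  L3←L1: walk L1 to L0
  L3←L2: walk L2 to L0
  L4←L1: walk L1 to L0
  L4←L3: walk L3 to L0
  L0 → ∅
  L1 → {L3,L4}
  L2 → {L2,L3}
  L3 → {L4}
  L4 → ∅
  L5 → {L2}

φ for y: defs {L2,L3,L5}
  DF⁺ = {L2,L3,L4}

Answer: ["L2", "L3", "L4"]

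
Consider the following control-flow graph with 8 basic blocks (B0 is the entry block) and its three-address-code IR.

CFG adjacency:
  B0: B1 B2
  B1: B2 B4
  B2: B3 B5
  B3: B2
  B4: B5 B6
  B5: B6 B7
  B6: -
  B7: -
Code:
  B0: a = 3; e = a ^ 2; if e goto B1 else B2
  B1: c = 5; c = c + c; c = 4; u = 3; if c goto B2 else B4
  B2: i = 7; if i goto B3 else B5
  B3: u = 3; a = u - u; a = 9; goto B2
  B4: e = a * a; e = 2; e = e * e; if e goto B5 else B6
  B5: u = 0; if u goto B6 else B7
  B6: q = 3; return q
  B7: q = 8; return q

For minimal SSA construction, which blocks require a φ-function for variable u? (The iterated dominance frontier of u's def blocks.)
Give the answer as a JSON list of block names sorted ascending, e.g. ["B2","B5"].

idom tree: B1←B0 B2←B0 B3←B2 B4←B1 B5←B0 B6←B0 B7←B5
Dom at joins:
  B2: preds {B0,B1,B3}: {B0} ∩ {B0,B1} ∩ {B0,B2,B3} = {B0}; idom=B0
  B5: preds {B2,B4}: {B0,B2} ∩ {B0,B1,B4} = {B0}; idom=B0
  B6: preds {B4,B5}: {B0,B1,B4} ∩ {B0,B5} = {B0}; idom=B0

DF derivation:
  join B2 pred B0: · stop@B0
  join B2 pred B1: B1 stop@B0
  join B2 pred B3: B3→B2 stop@B0
  join B5 pred B2: B2 stop@B0
  join B5 pred B4: B4→B1 stop@B0
  join B6 pred B4: B4→B1 stop@B0
  join B6 pred B5: B5 stop@B0
  B0 → ∅
  B1 → {B2,B5,B6}
  B2 → {B2,B5}
  B3 → {B2}
  B4 → {B5,B6}
  B5 → {B6}
  B6 → ∅
  B7 → ∅

φ for u: defs {B1,B3,B5}
  DF⁺ = {B2,B5,B6}

Answer: ["B2", "B5", "B6"]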